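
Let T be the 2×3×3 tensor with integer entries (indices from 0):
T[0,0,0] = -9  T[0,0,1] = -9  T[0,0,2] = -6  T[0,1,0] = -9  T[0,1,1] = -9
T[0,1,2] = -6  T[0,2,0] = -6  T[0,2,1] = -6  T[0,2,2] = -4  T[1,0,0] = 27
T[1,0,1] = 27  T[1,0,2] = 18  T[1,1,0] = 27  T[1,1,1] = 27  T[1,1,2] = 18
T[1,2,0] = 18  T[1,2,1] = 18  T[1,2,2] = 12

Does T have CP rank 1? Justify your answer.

Yes

If T = a ⊗ b ⊗ c then every fibre of T is a multiple of the corresponding factor, so read the factors off the fibres through the nonzero entry T[0,0,0] = -9.
The mode-1 fibre T[:,0,0] = [-9, 27] gives a = (1, -3) (primitive direction); the mode-2 fibre T[0,:,0] = [-9, -9, -6] gives b = (3, 3, 2); then c[k] = T[0,0,k] / (a[0]·b[0]) = [-9, -9, -6] / 3 = (-3, -3, -2).
Expanding (1, -3) ⊗ (3, 3, 2) ⊗ (-3, -3, -2) reproduces all 18 entries of T, so T = (1, -3) ⊗ (3, 3, 2) ⊗ (-3, -3, -2) and rank(T) ≤ 1.
Equivalently every frontal slice T[:,:,k] is c[k] times the rank-1 matrix (1, -3) ⊗ (3, 3, 2). So T has rank 1 (it is nonzero).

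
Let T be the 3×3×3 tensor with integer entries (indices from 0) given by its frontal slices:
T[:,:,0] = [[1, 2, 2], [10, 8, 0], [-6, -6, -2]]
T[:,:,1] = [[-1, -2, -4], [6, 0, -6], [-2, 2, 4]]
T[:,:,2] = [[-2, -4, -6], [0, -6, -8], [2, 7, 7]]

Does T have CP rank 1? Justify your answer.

The mode-2 unfolding of T (rows indexed by j, columns by (i,k) = (0,0), (0,1), (0,2), (1,0), (1,1), (1,2), (2,0), (2,1), (2,2)) is [[1, -1, -2, 10, 6, 0, -6, -2, 2], [2, -2, -4, 8, 0, -6, -6, 2, 7], [2, -4, -6, 0, -6, -8, -2, 4, 7]].
There the 3×3 minor on rows j ∈ {0, 1, 2}, columns (i,k) ∈ {(0,0), (0,1), (1,0)} is det [[1, -1, 10], [2, -2, 8], [2, -4, 0]] = -24 ≠ 0, so this unfolding has rank ≥ 3; CP rank is at least every unfolding rank, so rank(T) ≥ 3.
In particular rank(T) ≥ 3 > 1, so T is not rank-1.

No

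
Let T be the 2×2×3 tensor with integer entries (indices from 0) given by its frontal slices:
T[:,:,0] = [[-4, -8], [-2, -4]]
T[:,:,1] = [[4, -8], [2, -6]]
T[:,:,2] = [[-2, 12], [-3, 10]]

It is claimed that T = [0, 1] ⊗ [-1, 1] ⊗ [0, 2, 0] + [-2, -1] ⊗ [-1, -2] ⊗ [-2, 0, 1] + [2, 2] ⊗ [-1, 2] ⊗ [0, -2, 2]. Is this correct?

Reconstruct entrywise from the claimed factors. For example, T[0,1,1] = -8 and Σₗ aₗ[0]bₗ[1]cₗ[1] = (0)·(1)·(2) + (-2)·(-2)·(0) + (2)·(2)·(-2) = -8; checking all 12 entries, every one matches. The claim holds.

Yes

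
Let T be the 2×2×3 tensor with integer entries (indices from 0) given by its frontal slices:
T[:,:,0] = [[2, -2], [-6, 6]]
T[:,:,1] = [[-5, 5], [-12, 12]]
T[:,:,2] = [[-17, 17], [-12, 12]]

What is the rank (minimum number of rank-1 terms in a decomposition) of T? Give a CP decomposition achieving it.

rank(T) = 2

Lower bound: the mode-1 unfolding of T (rows indexed by i, columns by (j,k) = (0,0), (0,1), (0,2), (1,0), (1,1), (1,2)) is [[2, -5, -17, -2, 5, 17], [-6, -12, -12, 6, 12, 12]].
There the 2×2 minor on rows i ∈ {0, 1}, columns (j,k) ∈ {(0,0), (0,1)} is det [[2, -5], [-6, -12]] = -54 ≠ 0, so this unfolding has rank ≥ 2; CP rank is at least every unfolding rank, so rank(T) ≥ 2. (This is only a lower bound: in general the CP rank may exceed every unfolding rank, so we still need to exhibit 2 rank-1 terms summing to T.)
Upper bound — finding two terms. Every mode-2 slice of T is a multiple of one matrix: T[:,j,:] = b[j]·M with b = [1, -1] and M = [[2, -5, -17], [-6, -12, -12]] (rows indexed by i, columns by k). So it suffices to write M as a sum of two rank-1 matrices.
Splitting M by its rows (i = 0, 1), M = [1, 0][2, -5, -17]ᵀ + [0, 1][-6, -12, -12]ᵀ.
Hence T = [1, 0] ⊗ [1, -1] ⊗ [2, -5, -17] + [0, 1] ⊗ [1, -1] ⊗ [-6, -12, -12], so rank(T) ≤ 2.
These bounds meet, so rank(T) = 2.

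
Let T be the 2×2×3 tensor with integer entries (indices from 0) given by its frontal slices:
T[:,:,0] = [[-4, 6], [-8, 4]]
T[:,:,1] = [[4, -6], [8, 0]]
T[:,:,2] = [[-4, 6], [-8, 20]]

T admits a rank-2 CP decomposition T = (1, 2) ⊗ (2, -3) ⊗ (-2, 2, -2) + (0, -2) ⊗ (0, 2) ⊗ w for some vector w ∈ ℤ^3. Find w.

w = (2, -3, -2)

Subtract the known terms from T to get the rank-1 residual R = (0, -2) ⊗ (0, 2) ⊗ w, so R[i,j,k] = a[i]·b[j]·w[k]. Pick indices with nonzero a[1]·b[1] = (-2)·(2) = -4. Only the fibre through (1,1,·) is needed: R[1,1,:] = T[1,1,:] − Σₗ aₗ[1]bₗ[1]cₗ = [4, 0, 20] − (2)·(-3)·(-2, 2, -2) = [-8, 12, 8]. Then w[k] = R[1,1,k] / -4 for each k, giving w = [-8, 12, 8] / -4 = (2, -3, -2).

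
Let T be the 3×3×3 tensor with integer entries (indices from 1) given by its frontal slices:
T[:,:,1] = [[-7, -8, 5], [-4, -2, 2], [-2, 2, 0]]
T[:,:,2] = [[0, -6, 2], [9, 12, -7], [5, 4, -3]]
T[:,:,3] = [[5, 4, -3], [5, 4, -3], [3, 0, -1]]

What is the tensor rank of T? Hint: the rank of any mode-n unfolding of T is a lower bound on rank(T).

3

Lower bound: the mode-3 unfolding of T (rows indexed by k, columns by (i,j) = (1,1), (1,2), (1,3), (2,1), (2,2), (2,3), (3,1), (3,2), (3,3)) is [[-7, -8, 5, -4, -2, 2, -2, 2, 0], [0, -6, 2, 9, 12, -7, 5, 4, -3], [5, 4, -3, 5, 4, -3, 3, 0, -1]].
There the 3×3 minor on rows k ∈ {1, 2, 3}, columns (i,j) ∈ {(1,1), (1,2), (2,1)} is det [[-7, -8, -4], [0, -6, 9], [5, 4, 5]] = -18 ≠ 0, so this unfolding has rank ≥ 3; CP rank is at least every unfolding rank, so rank(T) ≥ 3. (Unfolding ranks only ever bound the CP rank from below — rank(T) can be strictly larger than all of them — so the matching upper bound has to come from an explicit 3-term decomposition.)
Upper bound: T is a sum of 3 rank-1 terms, T = (1, -2, 0) ∘ (1, 2, -1) ∘ (1, -2, -1) + (1, 1, 1) ∘ (2, 1, -1) ∘ (-2, 2, 2) + (2, -1, -1) ∘ (1, 2, -1) ∘ (-2, -1, 1) (written with every a and b primitive with positive leading entry and the scale carried by c; CP decompositions are not unique, and this one is verified by expanding entrywise), so rank(T) ≤ 3.
These bounds meet, so rank(T) = 3.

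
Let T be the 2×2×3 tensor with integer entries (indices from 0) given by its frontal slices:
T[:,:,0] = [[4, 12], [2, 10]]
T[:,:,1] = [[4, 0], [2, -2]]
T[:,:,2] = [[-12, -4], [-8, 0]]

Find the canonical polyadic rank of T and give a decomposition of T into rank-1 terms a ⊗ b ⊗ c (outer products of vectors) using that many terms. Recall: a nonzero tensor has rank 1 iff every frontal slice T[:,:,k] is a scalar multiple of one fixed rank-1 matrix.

rank(T) = 3

Lower bound: the mode-3 unfolding of T (rows indexed by k, columns by (i,j) = (0,0), (0,1), (1,0), (1,1)) is [[4, 12, 2, 10], [4, 0, 2, -2], [-12, -4, -8, 0]].
There the 3×3 minor on rows k ∈ {0, 1, 2}, columns (i,j) ∈ {(0,0), (0,1), (1,0)} is det [[4, 12, 2], [4, 0, 2], [-12, -4, -8]] = 96 ≠ 0, so this unfolding has rank ≥ 3; CP rank is at least every unfolding rank, so rank(T) ≥ 3. (Flattening ranks never certify an upper bound on CP rank; for that we must actually write T with 3 rank-1 terms.)
Upper bound: T is a sum of 3 rank-1 terms, T = [1, 1] ⊗ [0, 1] ⊗ [8, -4, 4] + [1, 1] ⊗ [1, 0] ⊗ [0, 0, -4] + [2, 1] ⊗ [1, 1] ⊗ [2, 2, -4] (one valid choice — decompositions are not unique — normalised so each a, b is primitive with positive first nonzero entry; check it by expanding all entries), so rank(T) ≤ 3.
These bounds meet, so rank(T) = 3.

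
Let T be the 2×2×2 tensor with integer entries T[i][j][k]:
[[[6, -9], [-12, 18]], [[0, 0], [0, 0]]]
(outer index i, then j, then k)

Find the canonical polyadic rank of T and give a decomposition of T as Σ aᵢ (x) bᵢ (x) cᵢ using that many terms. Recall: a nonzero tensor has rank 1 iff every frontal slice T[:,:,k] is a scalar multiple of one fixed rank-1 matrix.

Lower bound: T ≠ 0 (e.g. T[0,0,0] = 6), so rank(T) ≥ 1.
Upper bound: if T = a (x) b (x) c then every fibre of T is a multiple of the corresponding factor, so read the factors off the fibres through the nonzero entry T[0,0,0] = 6.
The mode-1 fibre T[:,0,0] = [6, 0] gives a = (1, 0) (primitive direction); the mode-2 fibre T[0,:,0] = [6, -12] gives b = (1, -2); then c[k] = T[0,0,k] / (a[0]·b[0]) = [6, -9] / 1 = (6, -9).
Expanding (1, 0) (x) (1, -2) (x) (6, -9) reproduces all 8 entries of T, so T = (1, 0) (x) (1, -2) (x) (6, -9) and rank(T) ≤ 1.
These bounds meet, so rank(T) = 1.

rank(T) = 1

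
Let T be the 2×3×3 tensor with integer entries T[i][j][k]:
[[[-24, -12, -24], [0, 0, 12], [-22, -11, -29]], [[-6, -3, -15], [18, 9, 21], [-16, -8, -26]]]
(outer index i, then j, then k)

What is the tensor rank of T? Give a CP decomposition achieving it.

Lower bound: the mode-3 unfolding of T (rows indexed by k, columns by (i,j) = (0,0), (0,1), (0,2), (1,0), (1,1), (1,2)) is [[-24, 0, -22, -6, 18, -16], [-12, 0, -11, -3, 9, -8], [-24, 12, -29, -15, 21, -26]].
There the 2×2 minor on rows k ∈ {0, 2}, columns (i,j) ∈ {(0,0), (0,1)} is det [[-24, 0], [-24, 12]] = -288 ≠ 0, so this unfolding has rank ≥ 2; CP rank is at least every unfolding rank, so rank(T) ≥ 2. (Flattening ranks never certify an upper bound on CP rank; for that we must actually write T with 2 rank-1 terms.)
Upper bound — finding two terms. Write S_k = T[:,:,k] for the frontal slices: S₀ = [[-24, 0, -22], [-6, 18, -16]], S₁ = [[-12, 0, -11], [-3, 9, -8]], S₂ = [[-24, 12, -29], [-15, 21, -26]].
If T = a₁ (x) b₁ (x) c₁ + a₂ (x) b₂ (x) c₂ then each S_k = c₁[k]·a₁b₁ᵀ + c₂[k]·a₂b₂ᵀ. S₀ and S₂ are linearly independent, so a₁b₁ᵀ and a₂b₂ᵀ must span the same plane of matrices: they are the rank-1 matrices of the form x·S₀ + y·S₂.
The 2×2 minor of x·S₀ + y·S₂ on rows {0,1}, columns {0,1} is −432·x² − 864·xy − 324·y² = (-108)·(2·x + 3·y)(2·x + y), vanishing at (x:y) = (3:-2) and (1:-2).
M₁ = 3·S₀ − 2·S₂ = [[-24, -24, -8], [12, 12, 4]] = (-4)·(2, -1)(3, 3, 1)ᵀ and M₂ = S₀ − 2·S₂ = [[24, -24, 36], [24, -24, 36]] = 12·(1, 1)(2, -2, 3)ᵀ, so take a₁ = (2, -1), b₁ = (3, 3, 1), a₂ = (1, 1), b₂ = (2, -2, 3).
Each slice is an integer combination of E₁ = a₁b₁ᵀ and E₂ = a₂b₂ᵀ: S₀ = −2·E₁ − 6·E₂, S₁ = −E₁ − 3·E₂, S₂ = −E₁ − 9·E₂; reading off coefficients, c₁ = (-2, -1, -1) and c₂ = (-6, -3, -9).
Hence T = (2, -1) (x) (3, 3, 1) (x) (-2, -1, -1) + (1, 1) (x) (2, -2, 3) (x) (-6, -3, -9), so rank(T) ≤ 2.
These bounds meet, so rank(T) = 2.

rank(T) = 2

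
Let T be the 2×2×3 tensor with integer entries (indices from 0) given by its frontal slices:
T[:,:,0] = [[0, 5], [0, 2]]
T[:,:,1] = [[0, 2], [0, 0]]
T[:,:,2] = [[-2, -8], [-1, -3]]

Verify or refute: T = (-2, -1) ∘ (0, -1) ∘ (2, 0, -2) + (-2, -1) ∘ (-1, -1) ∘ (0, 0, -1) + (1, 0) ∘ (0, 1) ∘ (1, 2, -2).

Yes

Reconstruct entrywise from the claimed factors. For example, T[0,1,1] = 2 and Σₗ aₗ[0]bₗ[1]cₗ[1] = (-2)·(-1)·(0) + (-2)·(-1)·(0) + (1)·(1)·(2) = 2; checking all 12 entries, every one matches. The claim holds.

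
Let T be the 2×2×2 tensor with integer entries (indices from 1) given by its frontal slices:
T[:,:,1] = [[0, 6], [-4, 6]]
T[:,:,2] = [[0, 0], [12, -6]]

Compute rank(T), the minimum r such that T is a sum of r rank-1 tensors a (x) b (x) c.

Lower bound: the mode-2 unfolding of T (rows indexed by j, columns by (i,k) = (1,1), (1,2), (2,1), (2,2)) is [[0, 0, -4, 12], [6, 0, 6, -6]].
There the 2×2 minor on rows j ∈ {1, 2}, columns (i,k) ∈ {(1,1), (2,1)} is det [[0, -4], [6, 6]] = 24 ≠ 0, so this unfolding has rank ≥ 2; CP rank is at least every unfolding rank, so rank(T) ≥ 2. (This is only a lower bound: in general the CP rank may exceed every unfolding rank, so we still need to exhibit 2 rank-1 terms summing to T.)
Upper bound — finding two terms. Write S_k = T[:,:,k] for the frontal slices: S₁ = [[0, 6], [-4, 6]], S₂ = [[0, 0], [12, -6]].
If T = a₁ (x) b₁ (x) c₁ + a₂ (x) b₂ (x) c₂ then each S_k = c₁[k]·a₁b₁ᵀ + c₂[k]·a₂b₂ᵀ. S₁ and S₂ are linearly independent, so a₁b₁ᵀ and a₂b₂ᵀ must span the same plane of matrices: they are the rank-1 matrices of the form x·S₁ + y·S₂.
det(x·S₁ + y·S₂) is 24·x² − 72·xy = 24·(x − 3·y)(x), vanishing at (x:y) = (3:1) and (0:1).
M₁ = 3·S₁ + S₂ = [[0, 18], [0, 12]] = 6·[3, 2][0, 1]ᵀ and M₂ = S₂ = [[0, 0], [12, -6]] = 6·[0, 1][2, -1]ᵀ, so take a₁ = [3, 2], b₁ = [0, 1], a₂ = [0, 1], b₂ = [2, -1].
Each slice is an integer combination of E₁ = a₁b₁ᵀ and E₂ = a₂b₂ᵀ: S₁ = 2·E₁ − 2·E₂, S₂ = 6·E₂; reading off coefficients, c₁ = [2, 0] and c₂ = [-2, 6].
Hence T = [3, 2] (x) [0, 1] (x) [2, 0] + [0, 1] (x) [2, -1] (x) [-2, 6], so rank(T) ≤ 2.
These bounds meet, so rank(T) = 2.
Check entry T[1,1,2] = 0: (3)·(0)·(0) + (0)·(2)·(6) = 0.

2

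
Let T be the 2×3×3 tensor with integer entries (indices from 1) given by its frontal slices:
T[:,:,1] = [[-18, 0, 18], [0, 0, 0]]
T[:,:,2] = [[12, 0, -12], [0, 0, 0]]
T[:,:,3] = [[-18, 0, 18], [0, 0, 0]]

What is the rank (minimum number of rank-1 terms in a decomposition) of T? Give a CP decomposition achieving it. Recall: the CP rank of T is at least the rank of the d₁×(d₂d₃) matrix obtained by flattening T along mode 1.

Lower bound: T ≠ 0 (e.g. T[1,1,1] = -18), so rank(T) ≥ 1.
Upper bound: if T = a ⊗ b ⊗ c then every fibre of T is a multiple of the corresponding factor, so read the factors off the fibres through the nonzero entry T[1,1,1] = -18.
The mode-1 fibre T[:,1,1] = [-18, 0] gives a = [1, 0] (primitive direction); the mode-2 fibre T[1,:,1] = [-18, 0, 18] gives b = [1, 0, -1]; then c[k] = T[1,1,k] / (a[1]·b[1]) = [-18, 12, -18] / 1 = [-18, 12, -18].
Expanding [1, 0] ⊗ [1, 0, -1] ⊗ [-18, 12, -18] reproduces all 18 entries of T, so T = [1, 0] ⊗ [1, 0, -1] ⊗ [-18, 12, -18] and rank(T) ≤ 1.
These bounds meet, so rank(T) = 1.

rank(T) = 1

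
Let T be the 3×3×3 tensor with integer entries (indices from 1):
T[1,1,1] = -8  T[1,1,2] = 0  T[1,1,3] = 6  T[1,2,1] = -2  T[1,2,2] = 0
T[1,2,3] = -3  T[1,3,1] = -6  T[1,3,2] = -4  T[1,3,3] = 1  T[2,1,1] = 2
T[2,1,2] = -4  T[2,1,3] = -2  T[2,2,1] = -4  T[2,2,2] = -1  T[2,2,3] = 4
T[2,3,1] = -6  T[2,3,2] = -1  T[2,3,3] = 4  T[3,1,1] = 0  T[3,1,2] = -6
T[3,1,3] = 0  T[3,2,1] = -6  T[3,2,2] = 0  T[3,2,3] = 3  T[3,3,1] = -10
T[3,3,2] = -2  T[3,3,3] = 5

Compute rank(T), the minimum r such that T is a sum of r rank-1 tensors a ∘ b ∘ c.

3

Lower bound: the mode-1 unfolding of T (rows indexed by i, columns by (j,k) = (1,1), (1,2), (1,3), (2,1), (2,2), (2,3), (3,1), (3,2), (3,3)) is [[-8, 0, 6, -2, 0, -3, -6, -4, 1], [2, -4, -2, -4, -1, 4, -6, -1, 4], [0, -6, 0, -6, 0, 3, -10, -2, 5]].
There the 3×3 minor on rows i ∈ {1, 2, 3}, columns (j,k) ∈ {(1,1), (1,2), (1,3)} is det [[-8, 0, 6], [2, -4, -2], [0, -6, 0]] = 24 ≠ 0, so this unfolding has rank ≥ 3; CP rank is at least every unfolding rank, so rank(T) ≥ 3. (This is only a lower bound: in general the CP rank may exceed every unfolding rank, so we still need to exhibit 3 rank-1 terms summing to T.)
Upper bound: T is a sum of 3 rank-1 terms, T = [1, -1, -1] ∘ [2, -1, -1] ∘ [-2, 2, 1] + [2, -1, 0] ∘ [1, -2, -1] ∘ [0, -1, 1] + [2, 1, 2] ∘ [1, 1, 2] ∘ [-2, -1, 1] (written with every a and b primitive with positive leading entry and the scale carried by c; CP decompositions are not unique, and this one is verified by expanding entrywise), so rank(T) ≤ 3.
These bounds meet, so rank(T) = 3.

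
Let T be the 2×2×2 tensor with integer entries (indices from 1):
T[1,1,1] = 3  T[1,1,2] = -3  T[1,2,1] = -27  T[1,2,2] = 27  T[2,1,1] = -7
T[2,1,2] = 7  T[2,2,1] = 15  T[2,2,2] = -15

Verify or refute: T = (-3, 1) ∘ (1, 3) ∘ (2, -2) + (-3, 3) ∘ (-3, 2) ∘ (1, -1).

Reconstruct entry (1,2,1) from the claimed factors: Σₗ aₗ[1]bₗ[2]cₗ[1] = (-3)·(3)·(2) + (-3)·(2)·(1) = -24, but T[1,2,1] = -27. The claim is false.

No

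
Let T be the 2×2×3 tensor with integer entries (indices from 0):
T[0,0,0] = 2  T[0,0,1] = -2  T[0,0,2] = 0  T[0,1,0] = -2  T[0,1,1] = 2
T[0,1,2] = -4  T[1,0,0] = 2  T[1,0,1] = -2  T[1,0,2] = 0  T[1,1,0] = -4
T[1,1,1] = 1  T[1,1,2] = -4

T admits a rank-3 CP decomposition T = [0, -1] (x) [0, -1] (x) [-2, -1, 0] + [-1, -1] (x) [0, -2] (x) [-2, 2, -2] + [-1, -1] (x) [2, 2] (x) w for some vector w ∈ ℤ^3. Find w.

Subtract the known terms from T to get the rank-1 residual R = [-1, -1] (x) [2, 2] (x) w, so R[i,j,k] = a[i]·b[j]·w[k]. Pick indices with nonzero a[0]·b[0] = (-1)·(2) = -2. Only the fibre through (0,0,·) is needed: R[0,0,:] = T[0,0,:] − Σₗ aₗ[0]bₗ[0]cₗ = [2, -2, 0] − (0)·(0)·[-2, -1, 0] − (-1)·(0)·[-2, 2, -2] = [2, -2, 0]. Then w[k] = R[0,0,k] / -2 for each k, giving w = [2, -2, 0] / -2 = [-1, 1, 0].

w = [-1, 1, 0]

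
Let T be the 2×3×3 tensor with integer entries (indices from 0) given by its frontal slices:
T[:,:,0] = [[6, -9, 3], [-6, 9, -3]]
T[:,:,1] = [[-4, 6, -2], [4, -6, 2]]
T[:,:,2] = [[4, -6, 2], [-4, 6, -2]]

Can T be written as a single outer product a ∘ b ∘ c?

Yes

The mode-1 fibre T[:,0,0] = [6, -6] gives a = [1, -1] (primitive direction); the mode-2 fibre T[0,:,0] = [6, -9, 3] gives b = [2, -3, 1]; then c[k] = T[0,0,k] / (a[0]·b[0]) = [6, -4, 4] / 2 = [3, -2, 2].
Expanding [1, -1] ∘ [2, -3, 1] ∘ [3, -2, 2] reproduces all 18 entries of T, so T = [1, -1] ∘ [2, -3, 1] ∘ [3, -2, 2] and rank(T) ≤ 1.
Equivalently every frontal slice T[:,:,k] is c[k] times the rank-1 matrix [1, -1] ∘ [2, -3, 1]. So T has rank 1 (it is nonzero).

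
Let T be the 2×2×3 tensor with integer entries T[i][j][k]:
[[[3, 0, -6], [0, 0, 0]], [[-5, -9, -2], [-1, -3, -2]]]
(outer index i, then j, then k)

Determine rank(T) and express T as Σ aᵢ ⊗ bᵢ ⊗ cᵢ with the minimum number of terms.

Lower bound: the mode-3 unfolding of T (rows indexed by k, columns by (i,j) = (0,0), (0,1), (1,0), (1,1)) is [[3, 0, -5, -1], [0, 0, -9, -3], [-6, 0, -2, -2]].
There the 2×2 minor on rows k ∈ {0, 1}, columns (i,j) ∈ {(0,0), (1,0)} is det [[3, -5], [0, -9]] = -27 ≠ 0, so this unfolding has rank ≥ 2; CP rank is at least every unfolding rank, so rank(T) ≥ 2. (Flattening ranks never certify an upper bound on CP rank; for that we must actually write T with 2 rank-1 terms.)
Upper bound — finding two terms. Write S_k = T[:,:,k] for the frontal slices: S₀ = [[3, 0], [-5, -1]], S₁ = [[0, 0], [-9, -3]], S₂ = [[-6, 0], [-2, -2]].
If T = a₁ ⊗ b₁ ⊗ c₁ + a₂ ⊗ b₂ ⊗ c₂ then each S_k = c₁[k]·a₁b₁ᵀ + c₂[k]·a₂b₂ᵀ. S₀ and S₁ are linearly independent, so a₁b₁ᵀ and a₂b₂ᵀ must span the same plane of matrices: they are the rank-1 matrices of the form x·S₀ + y·S₁.
det(x·S₀ + y·S₁) is −3·x² − 9·xy = (-3)·(x + 3·y)(x), vanishing at (x:y) = (3:-1) and (0:1).
M₁ = 3·S₀ − S₁ = [[9, 0], [-6, 0]] = 3·(3, -2)(1, 0)ᵀ and M₂ = S₁ = [[0, 0], [-9, -3]] = (-3)·(0, 1)(3, 1)ᵀ, so take a₁ = (3, -2), b₁ = (1, 0), a₂ = (0, 1), b₂ = (3, 1).
Each slice is an integer combination of E₁ = a₁b₁ᵀ and E₂ = a₂b₂ᵀ: S₀ = E₁ − E₂, S₁ = −3·E₂, S₂ = −2·E₁ − 2·E₂; reading off coefficients, c₁ = (1, 0, -2) and c₂ = (-1, -3, -2).
Hence T = (3, -2) ⊗ (1, 0) ⊗ (1, 0, -2) + (0, 1) ⊗ (3, 1) ⊗ (-1, -3, -2), so rank(T) ≤ 2.
These bounds meet, so rank(T) = 2.

rank(T) = 2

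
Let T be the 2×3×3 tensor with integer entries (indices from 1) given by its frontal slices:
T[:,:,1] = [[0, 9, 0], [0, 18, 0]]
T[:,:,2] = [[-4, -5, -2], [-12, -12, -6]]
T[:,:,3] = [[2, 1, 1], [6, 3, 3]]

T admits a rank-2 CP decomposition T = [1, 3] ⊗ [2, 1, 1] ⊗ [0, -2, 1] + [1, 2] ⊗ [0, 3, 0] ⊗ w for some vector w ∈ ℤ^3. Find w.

Subtract the known terms from T to get the rank-1 residual R = [1, 2] ⊗ [0, 3, 0] ⊗ w, so R[i,j,k] = a[i]·b[j]·w[k]. Pick indices with nonzero a[1]·b[2] = (1)·(3) = 3. Only the fibre through (1,2,·) is needed: R[1,2,:] = T[1,2,:] − Σₗ aₗ[1]bₗ[2]cₗ = [9, -5, 1] − (1)·(1)·[0, -2, 1] = [9, -3, 0]. Then w[k] = R[1,2,k] / 3 for each k, giving w = [9, -3, 0] / 3 = [3, -1, 0].

w = [3, -1, 0]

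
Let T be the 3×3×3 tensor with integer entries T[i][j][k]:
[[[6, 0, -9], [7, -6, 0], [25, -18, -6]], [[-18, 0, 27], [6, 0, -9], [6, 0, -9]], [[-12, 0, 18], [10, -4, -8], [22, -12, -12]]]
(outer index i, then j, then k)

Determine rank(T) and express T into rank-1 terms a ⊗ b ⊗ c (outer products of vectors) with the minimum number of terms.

Lower bound: the mode-3 unfolding of T (rows indexed by k, columns by (i,j) = (0,0), (0,1), (0,2), (1,0), (1,1), (1,2), (2,0), (2,1), (2,2)) is [[6, 7, 25, -18, 6, 6, -12, 10, 22], [0, -6, -18, 0, 0, 0, 0, -4, -12], [-9, 0, -6, 27, -9, -9, 18, -8, -12]].
There the 2×2 minor on rows k ∈ {0, 1}, columns (i,j) ∈ {(0,0), (0,1)} is det [[6, 7], [0, -6]] = -36 ≠ 0, so this unfolding has rank ≥ 2; CP rank is at least every unfolding rank, so rank(T) ≥ 2. (Unfolding ranks only ever bound the CP rank from below — rank(T) can be strictly larger than all of them — so the matching upper bound has to come from an explicit 2-term decomposition.)
Upper bound — finding two terms. Write S_k = T[:,:,k] for the frontal slices: S₀ = [[6, 7, 25], [-18, 6, 6], [-12, 10, 22]], S₁ = [[0, -6, -18], [0, 0, 0], [0, -4, -12]], S₂ = [[-9, 0, -6], [27, -9, -9], [18, -8, -12]].
If T = a₁ ⊗ b₁ ⊗ c₁ + a₂ ⊗ b₂ ⊗ c₂ then each S_k = c₁[k]·a₁b₁ᵀ + c₂[k]·a₂b₂ᵀ. S₀ and S₁ are linearly independent, so a₁b₁ᵀ and a₂b₂ᵀ must span the same plane of matrices: they are the rank-1 matrices of the form x·S₀ + y·S₁.
The 2×2 minor of x·S₀ + y·S₁ on rows {0,1}, columns {0,1} is 162·x² − 108·xy = 54·(3·x − 2·y)(x), vanishing at (x:y) = (2:3) and (0:1).
M₁ = 2·S₀ + 3·S₁ = [[12, -4, -4], [-36, 12, 12], [-24, 8, 8]] = 4·[1, -3, -2][3, -1, -1]ᵀ and M₂ = S₁ = [[0, -6, -18], [0, 0, 0], [0, -4, -12]] = (-2)·[3, 0, 2][0, 1, 3]ᵀ, so take a₁ = [1, -3, -2], b₁ = [3, -1, -1], a₂ = [3, 0, 2], b₂ = [0, 1, 3].
Each slice is an integer combination of E₁ = a₁b₁ᵀ and E₂ = a₂b₂ᵀ: S₀ = 2·E₁ + 3·E₂, S₁ = −2·E₂, S₂ = −3·E₁ − E₂; reading off coefficients, c₁ = [2, 0, -3] and c₂ = [3, -2, -1].
Hence T = [1, -3, -2] ⊗ [3, -1, -1] ⊗ [2, 0, -3] + [3, 0, 2] ⊗ [0, 1, 3] ⊗ [3, -2, -1], so rank(T) ≤ 2.
These bounds meet, so rank(T) = 2.
Check entry T[1,2,2] = -9: (-3)·(-1)·(-3) + (0)·(3)·(-1) = -9.

rank(T) = 2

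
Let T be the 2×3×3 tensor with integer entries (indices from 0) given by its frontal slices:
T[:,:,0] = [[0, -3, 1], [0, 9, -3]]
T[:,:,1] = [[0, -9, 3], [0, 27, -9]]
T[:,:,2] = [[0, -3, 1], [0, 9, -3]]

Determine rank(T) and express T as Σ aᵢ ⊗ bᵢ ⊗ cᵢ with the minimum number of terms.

rank(T) = 1

Lower bound: T ≠ 0 (e.g. T[0,1,0] = -3), so rank(T) ≥ 1.
Upper bound: if T = a ⊗ b ⊗ c then every fibre of T is a multiple of the corresponding factor, so read the factors off the fibres through the nonzero entry T[0,1,0] = -3.
The mode-1 fibre T[:,1,0] = [-3, 9] gives a = (1, -3) (primitive direction); the mode-2 fibre T[0,:,0] = [0, -3, 1] gives b = (0, 3, -1); then c[k] = T[0,1,k] / (a[0]·b[1]) = [-3, -9, -3] / 3 = (-1, -3, -1).
Expanding (1, -3) ⊗ (0, 3, -1) ⊗ (-1, -3, -1) reproduces all 18 entries of T, so T = (1, -3) ⊗ (0, 3, -1) ⊗ (-1, -3, -1) and rank(T) ≤ 1.
These bounds meet, so rank(T) = 1.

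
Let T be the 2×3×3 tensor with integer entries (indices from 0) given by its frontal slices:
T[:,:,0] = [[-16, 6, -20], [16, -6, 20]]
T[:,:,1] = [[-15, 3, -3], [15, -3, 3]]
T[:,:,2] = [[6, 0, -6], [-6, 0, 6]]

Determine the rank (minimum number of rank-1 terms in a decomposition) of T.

Lower bound: in the mode-3 unfolding of T (rows indexed by k, columns by (i,j)) the 2×2 minor on rows k ∈ {0, 1}, columns (i,j) ∈ {(0,0), (0,1)} is det [[-16, 6], [-15, 3]] = 42 ≠ 0, so that unfolding has rank ≥ 2 and hence rank(T) ≥ 2 (CP rank is at least every unfolding rank, though it can be larger).
Upper bound: T[i,:,:] = a[i]·M for every slice, with a = [1, -1] and M = [[-16, -15, 6], [6, 3, 0], [-20, -3, -6]] (rows j, columns k).
The rows of M satisfy (row 0) = −6·(row 1) − (row 2), so splitting by rows, M = [-6, 1, 0][6, 3, 0]ᵀ + [-1, 0, 1][-20, -3, -6]ᵀ.
Hence T = [1, -1] ⊗ [-6, 1, 0] ⊗ [6, 3, 0] + [1, -1] ⊗ [-1, 0, 1] ⊗ [-20, -3, -6], so rank(T) ≤ 2.
These bounds meet, so rank(T) = 2.

2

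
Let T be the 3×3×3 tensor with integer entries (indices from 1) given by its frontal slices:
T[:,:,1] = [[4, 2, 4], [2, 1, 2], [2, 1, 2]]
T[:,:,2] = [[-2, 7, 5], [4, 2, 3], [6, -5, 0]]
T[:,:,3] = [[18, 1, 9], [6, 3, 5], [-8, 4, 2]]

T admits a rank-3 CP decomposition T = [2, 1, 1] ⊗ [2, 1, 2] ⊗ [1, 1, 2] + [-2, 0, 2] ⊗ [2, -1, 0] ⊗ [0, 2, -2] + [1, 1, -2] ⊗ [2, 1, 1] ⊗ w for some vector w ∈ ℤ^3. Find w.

Subtract the known terms from T to get the rank-1 residual R = [1, 1, -2] ⊗ [2, 1, 1] ⊗ w, so R[i,j,k] = a[i]·b[j]·w[k]. Pick indices with nonzero a[1]·b[1] = (1)·(2) = 2. Only the fibre through (1,1,·) is needed: R[1,1,:] = T[1,1,:] − Σₗ aₗ[1]bₗ[1]cₗ = [4, -2, 18] − (2)·(2)·[1, 1, 2] − (-2)·(2)·[0, 2, -2] = [0, 2, 2]. Then w[k] = R[1,1,k] / 2 for each k, giving w = [0, 2, 2] / 2 = [0, 1, 1].

w = [0, 1, 1]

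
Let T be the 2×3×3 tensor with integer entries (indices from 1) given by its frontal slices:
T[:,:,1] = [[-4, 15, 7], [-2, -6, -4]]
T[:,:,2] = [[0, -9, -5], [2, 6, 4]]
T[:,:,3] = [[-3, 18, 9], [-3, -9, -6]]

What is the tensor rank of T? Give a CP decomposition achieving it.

Lower bound: the mode-1 unfolding of T (rows indexed by i, columns by (j,k) = (1,1), (1,2), (1,3), (2,1), (2,2), (2,3), (3,1), (3,2), (3,3)) is [[-4, 0, -3, 15, -9, 18, 7, -5, 9], [-2, 2, -3, -6, 6, -9, -4, 4, -6]].
There the 2×2 minor on rows i ∈ {1, 2}, columns (j,k) ∈ {(1,1), (1,2)} is det [[-4, 0], [-2, 2]] = -8 ≠ 0, so this unfolding has rank ≥ 2; CP rank is at least every unfolding rank, so rank(T) ≥ 2. (This is only a lower bound: in general the CP rank may exceed every unfolding rank, so we still need to exhibit 2 rank-1 terms summing to T.)
Upper bound — finding two terms. Write S_k = T[:,:,k] for the frontal slices: S₁ = [[-4, 15, 7], [-2, -6, -4]], S₂ = [[0, -9, -5], [2, 6, 4]], S₃ = [[-3, 18, 9], [-3, -9, -6]].
If T = a₁ ⊗ b₁ ⊗ c₁ + a₂ ⊗ b₂ ⊗ c₂ then each S_k = c₁[k]·a₁b₁ᵀ + c₂[k]·a₂b₂ᵀ. S₁ and S₂ are linearly independent, so a₁b₁ᵀ and a₂b₂ᵀ must span the same plane of matrices: they are the rank-1 matrices of the form x·S₁ + y·S₂.
The 2×2 minor of x·S₁ + y·S₂ on rows {1,2}, columns {1,2} is 54·x² − 72·xy + 18·y² = 18·(3·x − y)(x − y), vanishing at (x:y) = (1:3) and (1:1).
M₁ = S₁ + 3·S₂ = [[-4, -12, -8], [4, 12, 8]] = (-4)·[1, -1][1, 3, 2]ᵀ and M₂ = S₁ + S₂ = [[-4, 6, 2], [0, 0, 0]] = (-2)·[1, 0][2, -3, -1]ᵀ, so take a₁ = [1, -1], b₁ = [1, 3, 2], a₂ = [1, 0], b₂ = [2, -3, -1].
Each slice is an integer combination of E₁ = a₁b₁ᵀ and E₂ = a₂b₂ᵀ: S₁ = 2·E₁ − 3·E₂, S₂ = −2·E₁ + E₂, S₃ = 3·E₁ − 3·E₂; reading off coefficients, c₁ = [2, -2, 3] and c₂ = [-3, 1, -3].
Hence T = [1, -1] ⊗ [1, 3, 2] ⊗ [2, -2, 3] + [1, 0] ⊗ [2, -3, -1] ⊗ [-3, 1, -3], so rank(T) ≤ 2.
These bounds meet, so rank(T) = 2.
Check entry T[2,2,3] = -9: (-1)·(3)·(3) + (0)·(-3)·(-3) = -9.

rank(T) = 2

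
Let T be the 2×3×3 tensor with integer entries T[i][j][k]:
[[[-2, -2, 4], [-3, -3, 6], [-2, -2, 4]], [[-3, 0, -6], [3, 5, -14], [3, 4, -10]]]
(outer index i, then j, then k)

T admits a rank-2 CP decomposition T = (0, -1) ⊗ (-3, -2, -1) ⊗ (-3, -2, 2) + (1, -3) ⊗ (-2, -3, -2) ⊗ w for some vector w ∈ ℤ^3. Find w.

w = (1, 1, -2)

Subtract the known terms from T to get the rank-1 residual R = (1, -3) ⊗ (-2, -3, -2) ⊗ w, so R[i,j,k] = a[i]·b[j]·w[k]. Pick indices with nonzero a[0]·b[0] = (1)·(-2) = -2. Only the fibre through (0,0,·) is needed: R[0,0,:] = T[0,0,:] − Σₗ aₗ[0]bₗ[0]cₗ = [-2, -2, 4] − (0)·(-3)·(-3, -2, 2) = [-2, -2, 4]. Then w[k] = R[0,0,k] / -2 for each k, giving w = [-2, -2, 4] / -2 = (1, 1, -2).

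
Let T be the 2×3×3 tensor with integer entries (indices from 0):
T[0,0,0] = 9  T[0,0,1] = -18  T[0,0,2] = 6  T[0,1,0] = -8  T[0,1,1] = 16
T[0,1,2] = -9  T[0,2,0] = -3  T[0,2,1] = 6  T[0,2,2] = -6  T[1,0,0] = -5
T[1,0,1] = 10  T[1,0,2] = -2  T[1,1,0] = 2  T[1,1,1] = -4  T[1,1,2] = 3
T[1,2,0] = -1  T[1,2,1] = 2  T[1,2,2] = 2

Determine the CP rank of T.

Lower bound: in the mode-2 unfolding of T (rows indexed by j, columns by (i,k)) the 2×2 minor on rows j ∈ {0, 1}, columns (i,k) ∈ {(0,0), (0,2)} is det [[9, 6], [-8, -9]] = -33 ≠ 0, so that unfolding has rank ≥ 2 and hence rank(T) ≥ 2 (CP rank is at least every unfolding rank, though it can be larger).
Upper bound: with S_k = T[:,:,k], the two rank-1 terms a₁b₁ᵀ, a₂b₂ᵀ are the rank-1 members of the pencil x·S₀ + y·S₂.
The 2×2 minor of x·S₀ + y·S₂ on rows {0,1}, columns {0,1} is −22·x² − 22·xy = (-22)·(x + y)(x), vanishing at (x:y) = (1:-1) and (0:1).
M₁ = S₀ − S₂ = [[3, 1, 3], [-3, -1, -3]] = (1, -1)(3, 1, 3)ᵀ and M₂ = S₂ = [[6, -9, -6], [-2, 3, 2]] = (3, -1)(2, -3, -2)ᵀ, so take a₁ = (1, -1), b₁ = (3, 1, 3), a₂ = (3, -1), b₂ = (2, -3, -2).
Each slice is an integer combination of E₁ = a₁b₁ᵀ and E₂ = a₂b₂ᵀ: S₀ = E₁ + E₂, S₁ = −2·E₁ − 2·E₂, S₂ = E₂; reading off coefficients, c₁ = (1, -2, 0) and c₂ = (1, -2, 1).
Hence T = (1, -1) ⊗ (3, 1, 3) ⊗ (1, -2, 0) + (3, -1) ⊗ (2, -3, -2) ⊗ (1, -2, 1), so rank(T) ≤ 2.
These bounds meet, so rank(T) = 2.

2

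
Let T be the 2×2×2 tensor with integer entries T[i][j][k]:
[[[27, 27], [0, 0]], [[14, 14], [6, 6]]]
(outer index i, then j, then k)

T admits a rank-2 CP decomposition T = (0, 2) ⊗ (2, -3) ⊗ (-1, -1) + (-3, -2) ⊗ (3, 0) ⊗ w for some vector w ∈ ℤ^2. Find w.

Subtract the known terms from T to get the rank-1 residual R = (-3, -2) ⊗ (3, 0) ⊗ w, so R[i,j,k] = a[i]·b[j]·w[k]. Pick indices with nonzero a[0]·b[0] = (-3)·(3) = -9. Only the fibre through (0,0,·) is needed: R[0,0,:] = T[0,0,:] − Σₗ aₗ[0]bₗ[0]cₗ = [27, 27] − (0)·(2)·(-1, -1) = [27, 27]. Then w[k] = R[0,0,k] / -9 for each k, giving w = [27, 27] / -9 = (-3, -3).

w = (-3, -3)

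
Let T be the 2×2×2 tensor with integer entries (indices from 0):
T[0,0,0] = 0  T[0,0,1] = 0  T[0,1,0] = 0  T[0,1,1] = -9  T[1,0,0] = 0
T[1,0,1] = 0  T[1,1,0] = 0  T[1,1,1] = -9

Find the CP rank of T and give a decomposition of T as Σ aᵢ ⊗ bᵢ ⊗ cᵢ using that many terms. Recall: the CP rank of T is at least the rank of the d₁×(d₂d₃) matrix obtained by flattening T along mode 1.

rank(T) = 1

Lower bound: T ≠ 0 (e.g. T[0,1,1] = -9), so rank(T) ≥ 1.
Upper bound: if T = a ⊗ b ⊗ c then every fibre of T is a multiple of the corresponding factor, so read the factors off the fibres through the nonzero entry T[0,1,1] = -9.
The mode-1 fibre T[:,1,1] = [-9, -9] gives a = [1, 1] (primitive direction); the mode-2 fibre T[0,:,1] = [0, -9] gives b = [0, 1]; then c[k] = T[0,1,k] / (a[0]·b[1]) = [0, -9] / 1 = [0, -9].
Expanding [1, 1] ⊗ [0, 1] ⊗ [0, -9] reproduces all 8 entries of T, so T = [1, 1] ⊗ [0, 1] ⊗ [0, -9] and rank(T) ≤ 1.
These bounds meet, so rank(T) = 1.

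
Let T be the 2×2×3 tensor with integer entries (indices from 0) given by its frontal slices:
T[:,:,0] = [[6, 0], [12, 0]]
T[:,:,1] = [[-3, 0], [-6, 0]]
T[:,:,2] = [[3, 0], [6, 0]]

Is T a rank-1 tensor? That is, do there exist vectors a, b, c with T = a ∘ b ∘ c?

If T = a ∘ b ∘ c then every fibre of T is a multiple of the corresponding factor, so read the factors off the fibres through the nonzero entry T[0,0,0] = 6.
The mode-1 fibre T[:,0,0] = [6, 12] gives a = (1, 2) (primitive direction); the mode-2 fibre T[0,:,0] = [6, 0] gives b = (1, 0); then c[k] = T[0,0,k] / (a[0]·b[0]) = [6, -3, 3] / 1 = (6, -3, 3).
Expanding (1, 2) ∘ (1, 0) ∘ (6, -3, 3) reproduces all 12 entries of T, so T = (1, 2) ∘ (1, 0) ∘ (6, -3, 3) and rank(T) ≤ 1.
Equivalently every frontal slice T[:,:,k] is c[k] times the rank-1 matrix (1, 2) ∘ (1, 0). So T has rank 1 (it is nonzero).

Yes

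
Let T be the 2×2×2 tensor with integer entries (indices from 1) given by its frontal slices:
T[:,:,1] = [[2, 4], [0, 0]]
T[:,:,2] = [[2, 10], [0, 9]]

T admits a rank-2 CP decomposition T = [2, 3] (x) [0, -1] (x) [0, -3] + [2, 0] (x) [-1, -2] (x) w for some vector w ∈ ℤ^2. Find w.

w = [-1, -1]

Subtract the known terms from T to get the rank-1 residual R = [2, 0] (x) [-1, -2] (x) w, so R[i,j,k] = a[i]·b[j]·w[k]. Pick indices with nonzero a[1]·b[1] = (2)·(-1) = -2. Only the fibre through (1,1,·) is needed: R[1,1,:] = T[1,1,:] − Σₗ aₗ[1]bₗ[1]cₗ = [2, 2] − (2)·(0)·[0, -3] = [2, 2]. Then w[k] = R[1,1,k] / -2 for each k, giving w = [2, 2] / -2 = [-1, -1].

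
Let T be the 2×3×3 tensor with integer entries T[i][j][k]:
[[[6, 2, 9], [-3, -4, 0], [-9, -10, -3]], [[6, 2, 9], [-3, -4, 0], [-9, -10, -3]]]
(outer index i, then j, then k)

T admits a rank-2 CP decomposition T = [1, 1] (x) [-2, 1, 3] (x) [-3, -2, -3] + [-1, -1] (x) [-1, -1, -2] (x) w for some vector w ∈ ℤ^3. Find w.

w = [0, -2, 3]

Subtract the known terms from T to get the rank-1 residual R = [-1, -1] (x) [-1, -1, -2] (x) w, so R[i,j,k] = a[i]·b[j]·w[k]. Pick indices with nonzero a[0]·b[0] = (-1)·(-1) = 1. Only the fibre through (0,0,·) is needed: R[0,0,:] = T[0,0,:] − Σₗ aₗ[0]bₗ[0]cₗ = [6, 2, 9] − (1)·(-2)·[-3, -2, -3] = [0, -2, 3]. Then w[k] = R[0,0,k] / 1 for each k, giving w = [0, -2, 3] / 1 = [0, -2, 3].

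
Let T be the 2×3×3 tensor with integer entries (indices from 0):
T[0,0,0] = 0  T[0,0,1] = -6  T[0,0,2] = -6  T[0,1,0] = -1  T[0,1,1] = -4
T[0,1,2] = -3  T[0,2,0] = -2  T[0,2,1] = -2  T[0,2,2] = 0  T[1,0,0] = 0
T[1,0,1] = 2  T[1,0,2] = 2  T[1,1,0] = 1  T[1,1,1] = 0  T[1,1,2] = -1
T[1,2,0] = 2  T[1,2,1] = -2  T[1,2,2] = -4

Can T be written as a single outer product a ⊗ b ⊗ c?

No

The mode-1 unfolding of T (rows indexed by i, columns by (j,k) = (0,0), (0,1), (0,2), (1,0), (1,1), (1,2), (2,0), (2,1), (2,2)) is [[0, -6, -6, -1, -4, -3, -2, -2, 0], [0, 2, 2, 1, 0, -1, 2, -2, -4]].
There the 2×2 minor on rows i ∈ {0, 1}, columns (j,k) ∈ {(0,1), (1,0)} is det [[-6, -1], [2, 1]] = -4 ≠ 0, so this unfolding has rank ≥ 2; CP rank is at least every unfolding rank, so rank(T) ≥ 2.
In particular rank(T) ≥ 2 > 1, so T is not rank-1.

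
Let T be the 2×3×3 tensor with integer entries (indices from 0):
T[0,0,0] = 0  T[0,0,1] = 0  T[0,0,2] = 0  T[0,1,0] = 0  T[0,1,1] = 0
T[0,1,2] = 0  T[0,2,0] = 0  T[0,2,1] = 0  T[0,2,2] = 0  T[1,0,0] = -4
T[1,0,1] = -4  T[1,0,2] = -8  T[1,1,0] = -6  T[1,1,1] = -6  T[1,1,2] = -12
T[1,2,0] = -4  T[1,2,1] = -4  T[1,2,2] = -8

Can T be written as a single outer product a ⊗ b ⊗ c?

Yes

If T = a ⊗ b ⊗ c then every fibre of T is a multiple of the corresponding factor, so read the factors off the fibres through the nonzero entry T[1,0,0] = -4.
The mode-1 fibre T[:,0,0] = [0, -4] gives a = [0, 1] (primitive direction); the mode-2 fibre T[1,:,0] = [-4, -6, -4] gives b = [2, 3, 2]; then c[k] = T[1,0,k] / (a[1]·b[0]) = [-4, -4, -8] / 2 = [-2, -2, -4].
Expanding [0, 1] ⊗ [2, 3, 2] ⊗ [-2, -2, -4] reproduces all 18 entries of T, so T = [0, 1] ⊗ [2, 3, 2] ⊗ [-2, -2, -4] and rank(T) ≤ 1.
Equivalently every frontal slice T[:,:,k] is c[k] times the rank-1 matrix [0, 1] ⊗ [2, 3, 2]. So T has rank 1 (it is nonzero).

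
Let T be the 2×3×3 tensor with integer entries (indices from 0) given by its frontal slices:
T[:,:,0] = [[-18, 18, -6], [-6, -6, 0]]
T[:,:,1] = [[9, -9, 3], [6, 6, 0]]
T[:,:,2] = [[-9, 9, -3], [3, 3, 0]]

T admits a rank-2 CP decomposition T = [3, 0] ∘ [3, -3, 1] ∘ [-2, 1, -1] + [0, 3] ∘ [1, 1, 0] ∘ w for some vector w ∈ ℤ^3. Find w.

w = [-2, 2, 1]

Subtract the known terms from T to get the rank-1 residual R = [0, 3] ∘ [1, 1, 0] ∘ w, so R[i,j,k] = a[i]·b[j]·w[k]. Pick indices with nonzero a[1]·b[0] = (3)·(1) = 3. Only the fibre through (1,0,·) is needed: R[1,0,:] = T[1,0,:] − Σₗ aₗ[1]bₗ[0]cₗ = [-6, 6, 3] − (0)·(3)·[-2, 1, -1] = [-6, 6, 3]. Then w[k] = R[1,0,k] / 3 for each k, giving w = [-6, 6, 3] / 3 = [-2, 2, 1].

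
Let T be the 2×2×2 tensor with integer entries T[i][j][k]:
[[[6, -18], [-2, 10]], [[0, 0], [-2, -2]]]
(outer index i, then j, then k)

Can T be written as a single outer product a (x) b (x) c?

No

The mode-3 unfolding of T (rows indexed by k, columns by (i,j) = (0,0), (0,1), (1,0), (1,1)) is [[6, -2, 0, -2], [-18, 10, 0, -2]].
There the 2×2 minor on rows k ∈ {0, 1}, columns (i,j) ∈ {(0,0), (0,1)} is det [[6, -2], [-18, 10]] = 24 ≠ 0, so this unfolding has rank ≥ 2; CP rank is at least every unfolding rank, so rank(T) ≥ 2.
In particular rank(T) ≥ 2 > 1, so T is not rank-1.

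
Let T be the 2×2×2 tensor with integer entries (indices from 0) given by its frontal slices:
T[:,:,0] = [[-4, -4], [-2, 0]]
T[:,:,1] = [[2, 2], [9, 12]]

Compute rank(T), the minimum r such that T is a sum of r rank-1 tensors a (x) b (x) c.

2

Lower bound: in the mode-1 unfolding of T (rows indexed by i, columns by (j,k)) the 2×2 minor on rows i ∈ {0, 1}, columns (j,k) ∈ {(0,0), (0,1)} is det [[-4, 2], [-2, 9]] = -32 ≠ 0, so that unfolding has rank ≥ 2 and hence rank(T) ≥ 2 (CP rank is at least every unfolding rank, though it can be larger).
Upper bound: with S_k = T[:,:,k], the two rank-1 terms a₁b₁ᵀ, a₂b₂ᵀ are the rank-1 members of the pencil x·S₀ + y·S₁.
det(x·S₀ + y·S₁) is −8·x² − 8·xy + 6·y² = (-2)·(2·x + 3·y)(2·x − y), vanishing at (x:y) = (3:-2) and (1:2).
M₁ = 3·S₀ − 2·S₁ = [[-16, -16], [-24, -24]] = (-8)·[2, 3][1, 1]ᵀ and M₂ = S₀ + 2·S₁ = [[0, 0], [16, 24]] = 8·[0, 1][2, 3]ᵀ, so take a₁ = [2, 3], b₁ = [1, 1], a₂ = [0, 1], b₂ = [2, 3].
Each slice is an integer combination of E₁ = a₁b₁ᵀ and E₂ = a₂b₂ᵀ: S₀ = −2·E₁ + 2·E₂, S₁ = E₁ + 3·E₂; reading off coefficients, c₁ = [-2, 1] and c₂ = [2, 3].
Hence T = [2, 3] (x) [1, 1] (x) [-2, 1] + [0, 1] (x) [2, 3] (x) [2, 3], so rank(T) ≤ 2.
These bounds meet, so rank(T) = 2.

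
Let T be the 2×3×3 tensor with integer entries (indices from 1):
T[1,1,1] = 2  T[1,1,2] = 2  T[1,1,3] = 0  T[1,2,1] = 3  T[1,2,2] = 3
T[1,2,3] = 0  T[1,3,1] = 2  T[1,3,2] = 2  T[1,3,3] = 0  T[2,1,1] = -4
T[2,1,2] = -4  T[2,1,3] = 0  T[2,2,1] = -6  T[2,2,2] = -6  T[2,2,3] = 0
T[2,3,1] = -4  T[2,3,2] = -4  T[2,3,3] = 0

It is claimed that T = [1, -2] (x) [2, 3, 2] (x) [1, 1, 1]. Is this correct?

Reconstruct entry (1,1,3) from the claimed factors: Σₗ aₗ[1]bₗ[1]cₗ[3] = (1)·(2)·(1) = 2, but T[1,1,3] = 0. The claim is false.

No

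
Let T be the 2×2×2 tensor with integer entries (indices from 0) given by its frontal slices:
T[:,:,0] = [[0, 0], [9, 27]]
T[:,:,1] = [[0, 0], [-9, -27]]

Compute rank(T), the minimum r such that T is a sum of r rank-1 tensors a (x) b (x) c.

Lower bound: T ≠ 0 (e.g. T[1,0,0] = 9), so rank(T) ≥ 1.
Upper bound: the mode-1 fibre T[:,0,0] = [0, 9] gives a = [0, 1] (primitive direction); the mode-2 fibre T[1,:,0] = [9, 27] gives b = [1, 3]; then c[k] = T[1,0,k] / (a[1]·b[0]) = [9, -9] / 1 = [9, -9].
Expanding [0, 1] (x) [1, 3] (x) [9, -9] reproduces all 8 entries of T, so T = [0, 1] (x) [1, 3] (x) [9, -9] and rank(T) ≤ 1.
These bounds meet, so rank(T) = 1.

1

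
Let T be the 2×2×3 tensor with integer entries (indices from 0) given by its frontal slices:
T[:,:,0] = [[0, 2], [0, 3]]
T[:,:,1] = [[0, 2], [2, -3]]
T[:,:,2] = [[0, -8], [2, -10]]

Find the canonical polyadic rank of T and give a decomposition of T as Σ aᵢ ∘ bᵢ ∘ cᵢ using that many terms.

Lower bound: the mode-3 unfolding of T (rows indexed by k, columns by (i,j) = (0,0), (0,1), (1,0), (1,1)) is [[0, 2, 0, 3], [0, 2, 2, -3], [0, -8, 2, -10]].
There the 3×3 minor on rows k ∈ {0, 1, 2}, columns (i,j) ∈ {(0,1), (1,0), (1,1)} is det [[2, 0, 3], [2, 2, -3], [-8, 2, -10]] = 32 ≠ 0, so this unfolding has rank ≥ 3; CP rank is at least every unfolding rank, so rank(T) ≥ 3. (Unfolding ranks only ever bound the CP rank from below — rank(T) can be strictly larger than all of them — so the matching upper bound has to come from an explicit 3-term decomposition.)
Upper bound: T is a sum of 3 rank-1 terms, T = (0, 1) ∘ (1, -2) ∘ (0, 2, 2) + (1, 1) ∘ (0, 1) ∘ (4, 0, -4) + (2, 1) ∘ (0, 1) ∘ (-1, 1, -2) (one valid choice — decompositions are not unique — normalised so each a, b is primitive with positive first nonzero entry; check it by expanding all entries), so rank(T) ≤ 3.
These bounds meet, so rank(T) = 3.
Check entry T[0,1,2] = -8: (0)·(-2)·(2) + (1)·(1)·(-4) + (2)·(1)·(-2) = -8.

rank(T) = 3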